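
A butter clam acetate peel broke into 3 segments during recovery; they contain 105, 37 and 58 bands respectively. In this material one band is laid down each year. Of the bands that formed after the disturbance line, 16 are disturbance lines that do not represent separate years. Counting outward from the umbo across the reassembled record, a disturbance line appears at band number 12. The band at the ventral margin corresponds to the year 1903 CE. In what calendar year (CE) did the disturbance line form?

1731 CE

Total bands = 105 + 37 + 58 = 200.
Between band 12 and the ventral margin there are 200 − 12 = 188 bands.
Removing the 16 false bands leaves 188 − 16 = 172 true bands beyond the disturbance line.
Counting back 172 years from 1903 CE places the disturbance line in 1903 − 172 = 1731 CE.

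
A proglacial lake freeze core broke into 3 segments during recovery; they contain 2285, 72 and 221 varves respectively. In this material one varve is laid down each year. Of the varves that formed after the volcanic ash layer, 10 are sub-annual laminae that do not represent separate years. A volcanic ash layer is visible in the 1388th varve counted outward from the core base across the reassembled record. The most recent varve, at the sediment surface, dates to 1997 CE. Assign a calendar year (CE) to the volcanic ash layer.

817 CE

Total varves = 2285 + 72 + 221 = 2578.
Between varve 1388 and the sediment surface there are 2578 − 1388 = 1190 varves.
1190 − 10 false = 1180 true varves after the volcanic ash layer.
The varve at the sediment surface is 1997 CE, so the volcanic ash layer dates to 1997 − 1180 = 817 CE.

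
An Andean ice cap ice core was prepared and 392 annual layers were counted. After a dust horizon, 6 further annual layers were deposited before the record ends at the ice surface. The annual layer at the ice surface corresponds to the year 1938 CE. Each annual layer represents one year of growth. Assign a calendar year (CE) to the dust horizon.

1932 CE

6 annual layers formed after the dust horizon.
1938 − 6 = 1932 CE.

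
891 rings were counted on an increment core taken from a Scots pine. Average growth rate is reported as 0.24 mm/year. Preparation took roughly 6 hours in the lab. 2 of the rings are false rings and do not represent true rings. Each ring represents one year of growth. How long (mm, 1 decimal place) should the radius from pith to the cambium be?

Adjusted count: 891 − 2 = 889 rings.
889 years at 0.24 mm/year gives 0.24 × 889 = 213.4 mm.

213.4 mm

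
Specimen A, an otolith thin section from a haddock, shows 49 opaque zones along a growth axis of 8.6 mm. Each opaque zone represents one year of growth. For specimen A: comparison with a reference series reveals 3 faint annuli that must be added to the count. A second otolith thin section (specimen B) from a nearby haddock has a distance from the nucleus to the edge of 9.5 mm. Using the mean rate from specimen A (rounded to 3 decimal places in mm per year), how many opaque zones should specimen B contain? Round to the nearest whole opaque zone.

58 opaque zones

Specimen A: correcting the raw count gives 49 + 3 = 52 true opaque zones.
A: Mean rate = 8.6 mm / 52 years ≈ 0.165 mm/yr.
Specimen B: 9.5 mm / 0.165 mm per year = 57.58 years ≈ 58 opaque zones.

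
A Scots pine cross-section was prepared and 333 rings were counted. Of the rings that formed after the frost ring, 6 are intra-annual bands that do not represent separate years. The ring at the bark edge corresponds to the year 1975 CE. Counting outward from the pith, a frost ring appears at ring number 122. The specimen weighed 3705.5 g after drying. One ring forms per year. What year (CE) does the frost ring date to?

The frost ring sits at ring 122 from the pith, so 333 − 122 = 211 rings formed after it.
211 − 6 false = 205 true rings after the frost ring.
1975 − 205 = 1770 CE.

1770 CE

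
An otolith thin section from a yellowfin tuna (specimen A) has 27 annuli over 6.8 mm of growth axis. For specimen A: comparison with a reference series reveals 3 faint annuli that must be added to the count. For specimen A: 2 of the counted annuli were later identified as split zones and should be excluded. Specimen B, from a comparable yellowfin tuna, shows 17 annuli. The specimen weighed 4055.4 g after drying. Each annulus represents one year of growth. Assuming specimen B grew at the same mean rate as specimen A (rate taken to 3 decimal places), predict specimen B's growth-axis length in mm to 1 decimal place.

4.1 mm

Specimen A: correcting the raw count gives 27 − 2 + 3 = 28 true annuli.
A: Mean rate = 6.8 mm / 28 years ≈ 0.243 mm/year.
B's length ≈ 0.243 × 17 = 4.1 mm.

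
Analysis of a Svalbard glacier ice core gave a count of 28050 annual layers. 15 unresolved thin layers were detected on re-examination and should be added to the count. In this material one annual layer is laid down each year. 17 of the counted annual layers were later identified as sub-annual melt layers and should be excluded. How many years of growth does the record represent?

After corrections the count is 28050 − 17 + 15 = 28048 annual layers.
At one annual layer per year, that is 28048 years.

28048 years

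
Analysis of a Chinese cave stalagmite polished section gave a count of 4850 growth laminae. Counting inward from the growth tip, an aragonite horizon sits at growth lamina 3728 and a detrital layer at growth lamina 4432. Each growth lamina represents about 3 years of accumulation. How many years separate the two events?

4432 − 3728 = 704 growth laminae lie between the two events.
704 growth laminae at 3 years each span 704 × 3 = 2112 years.

2112 years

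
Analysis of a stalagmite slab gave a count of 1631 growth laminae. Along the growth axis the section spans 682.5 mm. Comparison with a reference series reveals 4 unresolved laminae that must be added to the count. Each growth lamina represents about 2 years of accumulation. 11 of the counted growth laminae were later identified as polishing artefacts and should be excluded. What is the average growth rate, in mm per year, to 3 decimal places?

0.210 mm per year

True growth lamina count = 1631 − 11 + 4 = 1624.
Multiplying by 2 years per growth lamina: 1624 × 2 = 3248 years.
682.5 mm over 3248 years gives 682.5 / 3248 ≈ 0.210 mm per year.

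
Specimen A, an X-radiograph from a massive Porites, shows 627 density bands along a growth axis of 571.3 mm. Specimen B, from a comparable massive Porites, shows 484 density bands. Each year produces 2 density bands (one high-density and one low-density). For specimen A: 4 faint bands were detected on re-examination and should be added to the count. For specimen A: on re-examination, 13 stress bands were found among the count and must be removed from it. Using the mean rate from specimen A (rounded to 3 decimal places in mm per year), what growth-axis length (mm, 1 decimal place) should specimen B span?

Specimen A: adjusted count: 627 − 13 + 4 = 618 density bands.
Specimen A: with 2 density bands per year, 618 / 2 = 309 years.
A: 571.3 mm over 309 years gives 571.3 / 309 ≈ 1.849 mm per year.
Specimen B: with 2 density bands per year, 484 / 2 = 242 years. For B, 1.849 mm/year × 242 years = 447.5 mm.

447.5 mm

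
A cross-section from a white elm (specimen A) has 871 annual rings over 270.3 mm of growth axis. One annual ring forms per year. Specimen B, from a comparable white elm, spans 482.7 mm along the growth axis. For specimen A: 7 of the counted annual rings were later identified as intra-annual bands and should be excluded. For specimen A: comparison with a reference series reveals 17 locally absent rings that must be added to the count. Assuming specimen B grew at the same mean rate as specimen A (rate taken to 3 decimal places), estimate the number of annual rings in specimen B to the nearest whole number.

1572 annual rings

Specimen A: adjusted count: 871 − 7 + 17 = 881 annual rings.
A: Mean rate = 270.3 mm / 881 years ≈ 0.307 mm per year.
For B, 482.7 / 0.307 = 1572.31 years ≈ 1572 annual rings.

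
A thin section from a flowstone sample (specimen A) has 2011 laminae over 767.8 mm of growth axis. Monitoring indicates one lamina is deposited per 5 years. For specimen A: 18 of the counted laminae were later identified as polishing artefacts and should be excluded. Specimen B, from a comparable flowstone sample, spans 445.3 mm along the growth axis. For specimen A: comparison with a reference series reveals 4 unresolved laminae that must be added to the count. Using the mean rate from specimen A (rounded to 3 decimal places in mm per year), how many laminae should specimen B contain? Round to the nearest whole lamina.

1157 laminae

Specimen A: correcting the raw count gives 2011 − 18 + 4 = 1997 true laminae.
Specimen A: multiplying by 5 years per lamina: 1997 × 5 = 9985 years.
A: Extension rate ≈ 767.8 / 9985 = 0.077 mm/yr.
For B, 445.3 / 0.077 = 5783.12 years; at 5 years per lamina that is 5783.12 / 5 ≈ 1157 laminae.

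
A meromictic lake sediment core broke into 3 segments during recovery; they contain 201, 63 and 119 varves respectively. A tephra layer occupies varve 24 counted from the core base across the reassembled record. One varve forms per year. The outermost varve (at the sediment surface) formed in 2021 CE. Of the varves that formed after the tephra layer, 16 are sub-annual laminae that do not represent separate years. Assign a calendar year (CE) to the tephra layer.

1678 CE

Total varves = 201 + 63 + 119 = 383.
383 − 24 = 359 varves lie beyond the tephra layer toward the sediment surface.
359 − 16 false = 343 true varves after the tephra layer.
The varve at the sediment surface is 2021 CE, so the tephra layer dates to 2021 − 343 = 1678 CE.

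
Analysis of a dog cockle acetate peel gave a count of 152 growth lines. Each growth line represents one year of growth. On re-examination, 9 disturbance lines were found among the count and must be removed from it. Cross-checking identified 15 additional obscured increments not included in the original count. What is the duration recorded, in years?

158 yr

After corrections the count is 152 − 9 + 15 = 158 growth lines.
One growth line per year makes the duration 158 years.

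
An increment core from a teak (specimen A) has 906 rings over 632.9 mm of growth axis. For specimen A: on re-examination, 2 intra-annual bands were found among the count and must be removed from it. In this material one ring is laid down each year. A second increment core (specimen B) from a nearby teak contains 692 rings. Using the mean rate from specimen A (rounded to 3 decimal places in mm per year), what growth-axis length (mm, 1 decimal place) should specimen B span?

484.4 mm

Specimen A: true ring count = 906 − 2 = 904.
A: 632.9 mm over 904 years gives 632.9 / 904 ≈ 0.700 mm per year.
B's length ≈ 0.700 × 692 = 484.4 mm.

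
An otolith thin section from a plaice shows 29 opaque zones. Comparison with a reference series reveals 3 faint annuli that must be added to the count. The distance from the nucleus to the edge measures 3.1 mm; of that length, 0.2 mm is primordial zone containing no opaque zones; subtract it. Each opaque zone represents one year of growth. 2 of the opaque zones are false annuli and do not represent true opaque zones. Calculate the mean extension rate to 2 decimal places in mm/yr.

0.10 mm/yr

Correcting the raw count gives 29 − 2 + 3 = 30 true opaque zones.
Removing the 0.2 mm offcut leaves 3.1 − 0.2 = 2.9 mm.
Extension rate ≈ 2.9 / 30 = 0.10 mm/yr.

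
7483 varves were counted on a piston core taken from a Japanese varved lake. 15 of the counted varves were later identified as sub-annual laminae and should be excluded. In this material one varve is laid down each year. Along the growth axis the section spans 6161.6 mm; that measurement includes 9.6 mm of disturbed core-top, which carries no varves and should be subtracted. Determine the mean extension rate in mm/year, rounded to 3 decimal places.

Adjusted count: 7483 − 15 = 7468 varves.
The growth record spans 6161.6 − 9.6 = 6152.0 mm.
Extension rate ≈ 6152.0 / 7468 = 0.824 mm/year.

0.824 mm/year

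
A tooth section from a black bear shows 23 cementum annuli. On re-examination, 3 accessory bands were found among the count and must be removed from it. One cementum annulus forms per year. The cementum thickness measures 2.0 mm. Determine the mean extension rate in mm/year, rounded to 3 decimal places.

True cementum annulus count = 23 − 3 = 20.
Extension rate ≈ 2.0 / 20 = 0.100 mm/year.

0.100 mm/year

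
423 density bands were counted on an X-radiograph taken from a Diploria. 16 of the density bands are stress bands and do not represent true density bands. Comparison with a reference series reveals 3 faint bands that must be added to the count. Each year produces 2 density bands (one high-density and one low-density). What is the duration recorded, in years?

Adjusted count: 423 − 16 + 3 = 410 density bands.
With 2 density bands per year, 410 / 2 = 205 years.

205 years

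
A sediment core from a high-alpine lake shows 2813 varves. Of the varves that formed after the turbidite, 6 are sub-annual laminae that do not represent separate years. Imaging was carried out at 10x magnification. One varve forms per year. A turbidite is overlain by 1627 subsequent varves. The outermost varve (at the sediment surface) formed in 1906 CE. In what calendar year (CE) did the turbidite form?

285 CE

There are 1627 varves younger than the turbidite.
Removing the 6 false varves leaves 1627 − 6 = 1621 true varves beyond the turbidite.
Counting back 1621 years from 1906 CE places the turbidite in 1906 − 1621 = 285 CE.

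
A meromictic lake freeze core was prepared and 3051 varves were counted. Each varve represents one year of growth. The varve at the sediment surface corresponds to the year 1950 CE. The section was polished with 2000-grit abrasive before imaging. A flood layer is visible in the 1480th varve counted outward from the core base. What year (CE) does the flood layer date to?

379 CE

3051 − 1480 = 1571 varves lie beyond the flood layer toward the sediment surface.
Counting back 1571 years from 1950 CE places the flood layer in 1950 − 1571 = 379 CE.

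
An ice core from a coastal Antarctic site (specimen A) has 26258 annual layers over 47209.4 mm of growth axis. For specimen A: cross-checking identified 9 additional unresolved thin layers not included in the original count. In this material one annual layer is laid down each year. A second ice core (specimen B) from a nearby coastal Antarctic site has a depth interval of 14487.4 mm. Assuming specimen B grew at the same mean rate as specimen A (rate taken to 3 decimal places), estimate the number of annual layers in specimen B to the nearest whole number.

Specimen A: after corrections the count is 26258 + 9 = 26267 annual layers.
A: Extension rate ≈ 47209.4 / 26267 = 1.797 mm/year.
For B, 14487.4 / 1.797 = 8061.99 years ≈ 8062 annual layers.

8062 annual layers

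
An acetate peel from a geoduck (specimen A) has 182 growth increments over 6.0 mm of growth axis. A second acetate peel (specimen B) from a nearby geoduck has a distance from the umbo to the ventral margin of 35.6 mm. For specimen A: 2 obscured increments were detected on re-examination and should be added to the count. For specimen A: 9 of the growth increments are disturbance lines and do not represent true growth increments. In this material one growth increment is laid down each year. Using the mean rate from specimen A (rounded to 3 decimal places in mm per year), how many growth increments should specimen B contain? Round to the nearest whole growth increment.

Specimen A: after corrections the count is 182 − 9 + 2 = 175 growth increments.
A: 6.0 mm over 175 years gives 6.0 / 175 ≈ 0.034 mm/yr.
Specimen B: 35.6 mm / 0.034 mm per year = 1047.06 years ≈ 1047 growth increments.

1047 growth increments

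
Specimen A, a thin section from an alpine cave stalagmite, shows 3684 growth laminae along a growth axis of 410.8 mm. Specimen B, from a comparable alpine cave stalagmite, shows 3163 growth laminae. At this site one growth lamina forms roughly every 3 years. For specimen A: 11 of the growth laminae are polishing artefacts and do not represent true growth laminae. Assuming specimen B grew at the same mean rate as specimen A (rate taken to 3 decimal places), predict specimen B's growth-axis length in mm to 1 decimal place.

Specimen A: after corrections the count is 3684 − 11 = 3673 growth laminae.
Specimen A: at 3 years per growth lamina, 3673 × 3 = 11019 years.
A: Mean rate = 410.8 mm / 11019 years ≈ 0.037 mm per year.
Specimen B: at 3 years per growth lamina, 3163 × 3 = 9489 years. B's length ≈ 0.037 × 9489 = 351.1 mm.

351.1 mm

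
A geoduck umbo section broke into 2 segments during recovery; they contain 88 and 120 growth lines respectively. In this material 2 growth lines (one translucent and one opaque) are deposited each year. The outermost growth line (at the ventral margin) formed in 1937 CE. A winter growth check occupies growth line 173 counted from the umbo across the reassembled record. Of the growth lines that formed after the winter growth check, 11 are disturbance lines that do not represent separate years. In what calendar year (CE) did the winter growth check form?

Total growth lines = 88 + 120 = 208.
208 − 173 = 35 growth lines lie beyond the winter growth check toward the ventral margin.
Excluding 11 false growth lines: 35 − 11 = 24.
24 growth lines at 2 per year is 24 / 2 = 12 years.
Counting back 12 years from 1937 CE places the winter growth check in 1937 − 12 = 1925 CE.

1925 CE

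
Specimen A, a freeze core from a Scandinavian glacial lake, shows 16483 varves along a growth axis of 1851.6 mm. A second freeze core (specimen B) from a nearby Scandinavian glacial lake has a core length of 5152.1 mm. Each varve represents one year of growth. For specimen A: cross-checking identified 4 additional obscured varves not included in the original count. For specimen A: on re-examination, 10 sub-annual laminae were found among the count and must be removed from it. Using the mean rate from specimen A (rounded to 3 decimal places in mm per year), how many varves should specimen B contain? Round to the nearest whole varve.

46001 varves

Specimen A: after corrections the count is 16483 − 10 + 4 = 16477 varves.
A: Mean rate = 1851.6 mm / 16477 years ≈ 0.112 mm per year.
For B, 5152.1 / 0.112 = 46000.89 years ≈ 46001 varves.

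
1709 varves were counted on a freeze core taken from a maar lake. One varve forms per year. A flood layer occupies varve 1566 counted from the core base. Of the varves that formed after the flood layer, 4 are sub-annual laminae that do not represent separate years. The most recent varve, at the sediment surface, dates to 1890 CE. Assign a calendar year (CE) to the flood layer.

1751 CE

Between varve 1566 and the sediment surface there are 1709 − 1566 = 143 varves.
Removing the 4 false varves leaves 143 − 4 = 139 true varves beyond the flood layer.
The varve at the sediment surface is 1890 CE, so the flood layer dates to 1890 − 139 = 1751 CE.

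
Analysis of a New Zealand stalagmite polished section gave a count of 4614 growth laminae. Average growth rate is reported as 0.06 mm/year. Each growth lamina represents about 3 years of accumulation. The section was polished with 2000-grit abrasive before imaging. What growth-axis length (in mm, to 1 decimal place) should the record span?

830.5 mm

4614 growth laminae at 3 years each span 4614 × 3 = 13842 years.
Length ≈ 0.06 × 13842 = 830.5 mm.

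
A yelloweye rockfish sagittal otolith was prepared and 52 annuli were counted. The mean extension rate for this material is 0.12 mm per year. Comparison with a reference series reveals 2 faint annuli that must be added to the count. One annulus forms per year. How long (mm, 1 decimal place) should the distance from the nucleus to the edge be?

True annulus count = 52 + 2 = 54.
Predicted length = 0.12 mm/year × 54 years = 6.5 mm.

6.5 mm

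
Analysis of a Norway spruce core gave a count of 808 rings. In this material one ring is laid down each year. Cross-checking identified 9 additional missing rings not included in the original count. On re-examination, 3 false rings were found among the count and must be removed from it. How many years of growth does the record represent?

After corrections the count is 808 − 3 + 9 = 814 rings.
With a one-to-one ring periodicity this is 814 years.

814 years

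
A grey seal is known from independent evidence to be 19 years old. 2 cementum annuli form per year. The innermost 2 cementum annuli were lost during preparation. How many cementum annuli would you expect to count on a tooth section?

19 years at 2 cementum annuli per year gives 19 × 2 = 38 cementum annuli.
Less the 2 uncaptured cementum annuli: 38 − 2 = 36.

36 cementum annuli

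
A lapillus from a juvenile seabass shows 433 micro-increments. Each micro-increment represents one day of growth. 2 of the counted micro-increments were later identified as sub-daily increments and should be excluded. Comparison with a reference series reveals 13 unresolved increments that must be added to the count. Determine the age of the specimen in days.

444 days

Correcting the raw count gives 433 − 2 + 13 = 444 true micro-increments.
One micro-increment per day makes the duration 444 days.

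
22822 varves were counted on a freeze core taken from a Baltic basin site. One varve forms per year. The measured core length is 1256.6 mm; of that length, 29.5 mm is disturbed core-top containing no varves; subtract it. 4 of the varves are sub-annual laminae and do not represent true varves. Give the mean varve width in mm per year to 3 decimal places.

Adjusted count: 22822 − 4 = 22818 varves.
The growth record spans 1256.6 − 29.5 = 1227.1 mm.
Mean rate = 1227.1 mm / 22818 years ≈ 0.054 mm per year.

0.054 mm per year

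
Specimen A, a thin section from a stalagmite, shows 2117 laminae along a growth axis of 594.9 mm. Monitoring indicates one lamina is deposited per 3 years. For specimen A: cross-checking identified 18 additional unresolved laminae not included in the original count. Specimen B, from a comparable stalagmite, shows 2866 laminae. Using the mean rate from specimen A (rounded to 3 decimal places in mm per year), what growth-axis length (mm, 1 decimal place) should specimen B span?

799.6 mm

Specimen A: true lamina count = 2117 + 18 = 2135.
Specimen A: 2135 laminae at 3 years each span 2135 × 3 = 6405 years.
A: 594.9 mm over 6405 years gives 594.9 / 6405 ≈ 0.093 mm per year.
Specimen B: multiplying by 3 years per lamina: 2866 × 3 = 8598 years. For B, 0.093 mm/year × 8598 years = 799.6 mm.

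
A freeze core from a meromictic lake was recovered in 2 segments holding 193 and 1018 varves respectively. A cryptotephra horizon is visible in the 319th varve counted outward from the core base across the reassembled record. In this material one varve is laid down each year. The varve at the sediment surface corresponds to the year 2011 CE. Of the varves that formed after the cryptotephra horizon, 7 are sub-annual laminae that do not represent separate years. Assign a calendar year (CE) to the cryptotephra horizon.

1126 CE

Total varves = 193 + 1018 = 1211.
Between varve 319 and the sediment surface there are 1211 − 319 = 892 varves.
Removing the 7 false varves leaves 892 − 7 = 885 true varves beyond the cryptotephra horizon.
Counting back 885 years from 2011 CE places the cryptotephra horizon in 2011 − 885 = 1126 CE.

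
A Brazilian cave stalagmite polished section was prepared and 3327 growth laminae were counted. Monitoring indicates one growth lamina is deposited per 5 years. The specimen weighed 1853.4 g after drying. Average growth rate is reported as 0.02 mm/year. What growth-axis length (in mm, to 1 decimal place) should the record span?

At 5 years per growth lamina, 3327 × 5 = 16635 years.
Length ≈ 0.02 × 16635 = 332.7 mm.

332.7 mm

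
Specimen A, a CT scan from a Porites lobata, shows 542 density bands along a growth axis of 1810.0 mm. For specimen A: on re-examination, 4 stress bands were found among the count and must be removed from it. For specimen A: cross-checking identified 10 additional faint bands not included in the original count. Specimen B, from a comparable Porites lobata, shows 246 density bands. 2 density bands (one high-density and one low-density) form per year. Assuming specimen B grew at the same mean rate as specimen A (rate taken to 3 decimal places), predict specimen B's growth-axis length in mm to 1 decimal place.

812.5 mm

Specimen A: after corrections the count is 542 − 4 + 10 = 548 density bands.
Specimen A: with 2 density bands per year, 548 / 2 = 274 years.
A: Extension rate ≈ 1810.0 / 274 = 6.606 mm/year.
Specimen B: dividing by 2 density bands per year: 246 / 2 = 123 years. For B, 6.606 mm/year × 123 years = 812.5 mm.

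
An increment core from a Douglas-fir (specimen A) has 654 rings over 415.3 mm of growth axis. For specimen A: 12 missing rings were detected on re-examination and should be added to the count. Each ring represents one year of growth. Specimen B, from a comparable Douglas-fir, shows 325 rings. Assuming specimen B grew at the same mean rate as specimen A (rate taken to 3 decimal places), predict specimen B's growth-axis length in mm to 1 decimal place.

Specimen A: correcting the raw count gives 654 + 12 = 666 true rings.
A: Mean rate = 415.3 mm / 666 years ≈ 0.624 mm per year.
B's length ≈ 0.624 × 325 = 202.8 mm.

202.8 mm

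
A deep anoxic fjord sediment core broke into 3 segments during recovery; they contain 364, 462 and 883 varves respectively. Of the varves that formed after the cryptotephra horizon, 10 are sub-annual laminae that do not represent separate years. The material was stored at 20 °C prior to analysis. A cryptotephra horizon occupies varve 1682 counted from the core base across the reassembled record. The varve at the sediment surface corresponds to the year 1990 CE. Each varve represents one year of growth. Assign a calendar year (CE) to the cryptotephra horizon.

1973 CE

Total varves = 364 + 462 + 883 = 1709.
Between varve 1682 and the sediment surface there are 1709 − 1682 = 27 varves.
Excluding 10 false varves: 27 − 10 = 17.
The varve at the sediment surface is 1990 CE, so the cryptotephra horizon dates to 1990 − 17 = 1973 CE.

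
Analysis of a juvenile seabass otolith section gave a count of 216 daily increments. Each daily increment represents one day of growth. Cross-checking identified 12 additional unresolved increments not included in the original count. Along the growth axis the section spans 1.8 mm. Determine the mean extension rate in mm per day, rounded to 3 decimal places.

Adjusted count: 216 + 12 = 228 daily increments.
Extension rate ≈ 1.8 / 228 = 0.008 mm per day.

0.008 mm per day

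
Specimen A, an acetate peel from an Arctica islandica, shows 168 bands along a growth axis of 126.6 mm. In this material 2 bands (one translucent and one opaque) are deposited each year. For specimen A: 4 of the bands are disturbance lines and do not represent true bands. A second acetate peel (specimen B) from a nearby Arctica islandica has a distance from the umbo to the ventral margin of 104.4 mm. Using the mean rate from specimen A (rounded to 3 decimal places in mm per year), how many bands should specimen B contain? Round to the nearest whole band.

135 bands

Specimen A: after corrections the count is 168 − 4 = 164 bands.
Specimen A: 164 bands at 2 per year is 164 / 2 = 82 years.
A: 126.6 mm over 82 years gives 126.6 / 82 ≈ 1.544 mm/yr.
B spans 104.4 / 1.544 = 67.62 years; at 2 bands per year that is 67.62 × 2 ≈ 135 bands.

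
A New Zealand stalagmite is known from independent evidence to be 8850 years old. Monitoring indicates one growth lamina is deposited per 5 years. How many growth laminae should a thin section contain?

One growth lamina every 5 years means 8850 / 5 = 1770 growth laminae.
So 1770 growth laminae should be present.

1770 growth laminae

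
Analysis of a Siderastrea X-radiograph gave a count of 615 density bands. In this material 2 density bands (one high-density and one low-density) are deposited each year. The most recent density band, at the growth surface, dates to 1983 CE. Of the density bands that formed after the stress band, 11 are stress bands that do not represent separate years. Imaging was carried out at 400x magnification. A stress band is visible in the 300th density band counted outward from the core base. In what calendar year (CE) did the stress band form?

Between density band 300 and the growth surface there are 615 − 300 = 315 density bands.
Removing the 11 false density bands leaves 315 − 11 = 304 true density bands beyond the stress band.
Dividing by 2 density bands per year: 304 / 2 = 152 years.
Counting back 152 years from 1983 CE places the stress band in 1983 − 152 = 1831 CE.

1831 CE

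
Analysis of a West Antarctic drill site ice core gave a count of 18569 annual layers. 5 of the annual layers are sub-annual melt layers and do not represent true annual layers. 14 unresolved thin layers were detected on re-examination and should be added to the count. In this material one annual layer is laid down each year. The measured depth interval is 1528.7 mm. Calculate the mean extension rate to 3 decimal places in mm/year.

Correcting the raw count gives 18569 − 5 + 14 = 18578 true annual layers.
Extension rate ≈ 1528.7 / 18578 = 0.082 mm/year.

0.082 mm/year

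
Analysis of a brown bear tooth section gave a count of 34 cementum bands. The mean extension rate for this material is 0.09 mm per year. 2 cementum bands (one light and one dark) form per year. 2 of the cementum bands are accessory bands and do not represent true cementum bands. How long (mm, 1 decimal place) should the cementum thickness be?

True cementum band count = 34 − 2 = 32.
Dividing by 2 cementum bands per year: 32 / 2 = 16 years.
Length ≈ 0.09 × 16 = 1.4 mm.

1.4 mm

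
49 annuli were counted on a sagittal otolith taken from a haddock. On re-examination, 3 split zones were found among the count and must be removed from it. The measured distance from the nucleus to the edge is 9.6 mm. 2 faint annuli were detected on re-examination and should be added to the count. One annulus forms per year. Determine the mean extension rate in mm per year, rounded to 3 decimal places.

0.200 mm per year

Correcting the raw count gives 49 − 3 + 2 = 48 true annuli.
9.6 mm over 48 years gives 9.6 / 48 ≈ 0.200 mm per year.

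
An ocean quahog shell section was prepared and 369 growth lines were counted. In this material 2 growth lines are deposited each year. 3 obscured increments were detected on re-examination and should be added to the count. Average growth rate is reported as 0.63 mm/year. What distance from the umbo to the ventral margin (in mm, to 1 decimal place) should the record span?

117.2 mm

True growth line count = 369 + 3 = 372.
372 growth lines at 2 per year is 372 / 2 = 186 years.
Predicted length = 0.63 mm/year × 186 years = 117.2 mm.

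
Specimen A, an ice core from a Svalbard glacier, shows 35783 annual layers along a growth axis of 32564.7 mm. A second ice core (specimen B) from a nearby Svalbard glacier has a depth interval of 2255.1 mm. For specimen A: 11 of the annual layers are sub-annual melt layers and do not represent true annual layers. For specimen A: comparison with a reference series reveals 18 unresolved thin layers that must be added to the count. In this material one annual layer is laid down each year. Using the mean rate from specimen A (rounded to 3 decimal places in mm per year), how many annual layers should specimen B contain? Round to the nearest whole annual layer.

2478 annual layers

Specimen A: correcting the raw count gives 35783 − 11 + 18 = 35790 true annual layers.
A: 32564.7 mm over 35790 years gives 32564.7 / 35790 ≈ 0.910 mm/yr.
Specimen B: 2255.1 mm / 0.910 mm per year = 2478.13 years ≈ 2478 annual layers.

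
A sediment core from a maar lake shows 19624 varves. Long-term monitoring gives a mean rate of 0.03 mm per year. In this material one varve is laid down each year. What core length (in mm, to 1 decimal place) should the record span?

588.7 mm

The record spans 19624 years at 0.03 mm per year.
Length ≈ 0.03 × 19624 = 588.7 mm.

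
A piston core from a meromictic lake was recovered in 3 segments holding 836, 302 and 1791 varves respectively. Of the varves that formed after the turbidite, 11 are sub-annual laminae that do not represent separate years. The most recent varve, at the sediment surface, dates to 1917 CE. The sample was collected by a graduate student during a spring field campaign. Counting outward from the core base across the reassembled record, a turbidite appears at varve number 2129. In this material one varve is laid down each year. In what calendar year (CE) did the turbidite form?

Total varves = 836 + 302 + 1791 = 2929.
The turbidite sits at varve 2129 from the core base, so 2929 − 2129 = 800 varves formed after it.
Excluding 11 false varves: 800 − 11 = 789.
The varve at the sediment surface is 1917 CE, so the turbidite dates to 1917 − 789 = 1128 CE.

1128 CE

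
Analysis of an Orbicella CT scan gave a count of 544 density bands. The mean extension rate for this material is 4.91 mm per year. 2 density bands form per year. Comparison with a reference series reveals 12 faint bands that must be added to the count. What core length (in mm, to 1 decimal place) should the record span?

After corrections the count is 544 + 12 = 556 density bands.
Dividing by 2 density bands per year: 556 / 2 = 278 years.
Length ≈ 4.91 × 278 = 1365.0 mm.

1365.0 mm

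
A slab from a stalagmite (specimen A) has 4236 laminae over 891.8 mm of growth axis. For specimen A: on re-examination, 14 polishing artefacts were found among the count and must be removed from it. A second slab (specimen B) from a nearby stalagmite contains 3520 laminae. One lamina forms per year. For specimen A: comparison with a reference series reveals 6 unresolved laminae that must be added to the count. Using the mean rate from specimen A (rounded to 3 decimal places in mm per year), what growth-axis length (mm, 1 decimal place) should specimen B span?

Specimen A: adjusted count: 4236 − 14 + 6 = 4228 laminae.
A: 891.8 mm over 4228 years gives 891.8 / 4228 ≈ 0.211 mm/yr.
For B, 0.211 mm/year × 3520 years = 742.7 mm.

742.7 mm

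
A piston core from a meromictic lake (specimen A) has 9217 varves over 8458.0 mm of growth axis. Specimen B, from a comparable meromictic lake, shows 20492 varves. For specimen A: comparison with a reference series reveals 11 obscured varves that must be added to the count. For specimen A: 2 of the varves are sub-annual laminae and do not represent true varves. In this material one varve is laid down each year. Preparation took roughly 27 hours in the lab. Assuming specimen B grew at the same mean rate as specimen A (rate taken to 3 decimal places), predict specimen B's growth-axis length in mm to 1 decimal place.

Specimen A: after corrections the count is 9217 − 2 + 11 = 9226 varves.
A: 8458.0 mm over 9226 years gives 8458.0 / 9226 ≈ 0.917 mm/yr.
Length of B = 0.917 × 20492 = 18791.2 mm.

18791.2 mm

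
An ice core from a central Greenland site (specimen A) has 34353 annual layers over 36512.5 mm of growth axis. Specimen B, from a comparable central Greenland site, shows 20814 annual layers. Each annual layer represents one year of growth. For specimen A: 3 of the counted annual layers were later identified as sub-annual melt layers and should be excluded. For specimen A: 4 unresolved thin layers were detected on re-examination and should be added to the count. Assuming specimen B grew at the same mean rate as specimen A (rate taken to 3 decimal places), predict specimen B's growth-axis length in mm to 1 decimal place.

22125.3 mm

Specimen A: adjusted count: 34353 − 3 + 4 = 34354 annual layers.
A: Extension rate ≈ 36512.5 / 34354 = 1.063 mm per year.
For B, 1.063 mm/year × 20814 years = 22125.3 mm.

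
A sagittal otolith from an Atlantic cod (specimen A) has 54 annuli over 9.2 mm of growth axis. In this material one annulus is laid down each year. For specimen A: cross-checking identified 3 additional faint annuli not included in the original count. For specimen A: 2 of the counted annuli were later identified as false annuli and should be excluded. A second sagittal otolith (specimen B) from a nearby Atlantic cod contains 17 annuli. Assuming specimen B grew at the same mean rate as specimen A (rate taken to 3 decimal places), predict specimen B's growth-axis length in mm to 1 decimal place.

Specimen A: after corrections the count is 54 − 2 + 3 = 55 annuli.
A: Mean rate = 9.2 mm / 55 years ≈ 0.167 mm per year.
For B, 0.167 mm/year × 17 years = 2.8 mm.

2.8 mm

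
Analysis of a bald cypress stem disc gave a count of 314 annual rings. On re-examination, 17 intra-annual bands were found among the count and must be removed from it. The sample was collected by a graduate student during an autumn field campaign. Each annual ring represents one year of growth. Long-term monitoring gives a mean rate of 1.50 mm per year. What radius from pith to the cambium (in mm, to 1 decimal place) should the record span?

Correcting the raw count gives 314 − 17 = 297 true annual rings.
Length ≈ 1.50 × 297 = 445.5 mm.

445.5 mm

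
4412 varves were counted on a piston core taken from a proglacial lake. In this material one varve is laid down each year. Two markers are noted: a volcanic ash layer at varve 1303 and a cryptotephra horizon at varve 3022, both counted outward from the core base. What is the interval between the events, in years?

Separation: 3022 − 1303 = 1719 varves.
One varve per year makes the interval 1719 years.

1719 years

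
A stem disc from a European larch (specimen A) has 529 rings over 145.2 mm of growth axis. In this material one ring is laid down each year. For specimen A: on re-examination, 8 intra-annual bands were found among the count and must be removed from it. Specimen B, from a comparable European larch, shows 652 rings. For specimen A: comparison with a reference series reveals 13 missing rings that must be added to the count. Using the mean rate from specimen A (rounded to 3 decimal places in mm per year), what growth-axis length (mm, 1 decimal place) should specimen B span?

177.3 mm

Specimen A: after corrections the count is 529 − 8 + 13 = 534 rings.
A: Mean rate = 145.2 mm / 534 years ≈ 0.272 mm per year.
Length of B = 0.272 × 652 = 177.3 mm.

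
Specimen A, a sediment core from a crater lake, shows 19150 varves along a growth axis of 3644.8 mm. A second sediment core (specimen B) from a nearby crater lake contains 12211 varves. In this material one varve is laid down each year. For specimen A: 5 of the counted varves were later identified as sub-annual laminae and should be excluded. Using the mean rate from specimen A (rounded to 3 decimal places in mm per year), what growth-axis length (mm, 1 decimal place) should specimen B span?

2320.1 mm

Specimen A: correcting the raw count gives 19150 − 5 = 19145 true varves.
A: Mean rate = 3644.8 mm / 19145 years ≈ 0.190 mm/year.
B's length ≈ 0.190 × 12211 = 2320.1 mm.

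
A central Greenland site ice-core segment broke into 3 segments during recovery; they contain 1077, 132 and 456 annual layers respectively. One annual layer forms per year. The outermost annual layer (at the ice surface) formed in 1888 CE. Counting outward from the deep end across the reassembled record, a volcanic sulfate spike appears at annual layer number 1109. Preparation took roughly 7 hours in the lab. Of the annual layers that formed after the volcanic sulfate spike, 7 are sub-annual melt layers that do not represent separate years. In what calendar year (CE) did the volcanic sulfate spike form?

1339 CE

Total annual layers = 1077 + 132 + 456 = 1665.
The volcanic sulfate spike sits at annual layer 1109 from the deep end, so 1665 − 1109 = 556 annual layers formed after it.
Excluding 7 false annual layers: 556 − 7 = 549.
The annual layer at the ice surface is 1888 CE, so the volcanic sulfate spike dates to 1888 − 549 = 1339 CE.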